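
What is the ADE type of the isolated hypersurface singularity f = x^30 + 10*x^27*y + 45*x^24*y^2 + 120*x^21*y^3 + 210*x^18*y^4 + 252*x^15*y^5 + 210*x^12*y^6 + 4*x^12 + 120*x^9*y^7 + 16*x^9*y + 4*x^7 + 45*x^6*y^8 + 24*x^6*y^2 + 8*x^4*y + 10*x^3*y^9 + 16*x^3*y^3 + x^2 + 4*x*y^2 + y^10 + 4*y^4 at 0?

The Hessian of f at 0 has rank 1. Corank 1: A-series; mu = 9 gives A_9.

A9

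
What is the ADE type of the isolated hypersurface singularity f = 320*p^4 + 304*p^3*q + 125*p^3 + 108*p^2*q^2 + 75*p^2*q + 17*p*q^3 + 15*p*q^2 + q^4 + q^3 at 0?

The Hessian of f at 0 has rank 0. Corank 2; j^3 = (5*p + q)^3 is a perfect cube, so E-series; the 4-jet and mu = 7 give E_7.

E_{7}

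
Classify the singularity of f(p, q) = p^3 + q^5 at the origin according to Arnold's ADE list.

E_{8}

The Hessian of f at 0 has rank 0. Corank 2; j^3 = p^3 is a perfect cube, so E-series; the 5-jet and mu = 8 give E_8.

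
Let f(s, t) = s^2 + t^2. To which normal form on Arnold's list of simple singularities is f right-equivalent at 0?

The Hessian of f at 0 has rank 2. Corank 0: nondegenerate Morse point, so A_1.

A_1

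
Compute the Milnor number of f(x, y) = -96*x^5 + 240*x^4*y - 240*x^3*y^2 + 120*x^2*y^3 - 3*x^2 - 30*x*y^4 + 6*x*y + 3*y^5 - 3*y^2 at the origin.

4

The Hessian of f at 0 has rank 1. Corank 1: A-series; mu = 4 gives A_4.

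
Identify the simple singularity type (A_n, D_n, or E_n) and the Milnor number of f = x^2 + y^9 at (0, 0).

Type A_8, Milnor number mu = 8.

The Hessian of f at 0 is [[2, 0], [0, 0]] with rank 1, so corank 1. A Groebner basis of the Jacobian ideal J(f) in C{x,y} is {y^8, x}; counting standard monomials gives mu = 8. Corank 1: A-series; mu = 8 gives A_8.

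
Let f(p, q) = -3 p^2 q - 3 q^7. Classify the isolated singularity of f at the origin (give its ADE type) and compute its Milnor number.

The Hessian of f at 0 has rank 0. Corank 2; j^3 = -3*p^2*q has shape L^2 M (L != M), so D-series; mu = 8 gives D_8.

Type D_{8}, Milnor number mu = 8.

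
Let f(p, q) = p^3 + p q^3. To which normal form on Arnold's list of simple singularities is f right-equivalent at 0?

The Hessian of f at 0 is [[0, 0], [0, 0]] with rank 0, so corank 2. A Groebner basis of the Jacobian ideal J(f) in C{p,q} is {p^3, p*q^2, 3*p^2 + q^3}; counting standard monomials gives mu = 7. Corank 2; j^3 = p^3 is a perfect cube, so E-series; the 4-jet and mu = 7 give E_7.

E7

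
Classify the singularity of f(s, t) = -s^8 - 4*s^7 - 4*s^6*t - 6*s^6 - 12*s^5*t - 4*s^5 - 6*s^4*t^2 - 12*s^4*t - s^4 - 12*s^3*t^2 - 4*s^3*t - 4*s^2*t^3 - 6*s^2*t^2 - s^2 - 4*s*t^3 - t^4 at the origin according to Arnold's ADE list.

A_3

The Hessian of f at 0 has rank 1. Corank 1: A-series; mu = 3 gives A_3.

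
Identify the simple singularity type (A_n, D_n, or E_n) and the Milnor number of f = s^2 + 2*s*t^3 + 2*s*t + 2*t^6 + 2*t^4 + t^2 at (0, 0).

Type A5, Milnor number mu = 5.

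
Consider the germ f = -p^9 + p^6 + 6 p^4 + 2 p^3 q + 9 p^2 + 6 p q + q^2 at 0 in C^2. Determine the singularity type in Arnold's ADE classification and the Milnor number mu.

The Hessian of f at 0 has rank 1. Corank 1: A-series; mu = 8 gives A_8.

Type A_{8}, Milnor number mu = 8.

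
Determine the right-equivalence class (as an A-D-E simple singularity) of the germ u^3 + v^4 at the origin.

E_{6}

The Hessian of f at 0 has rank 0. Corank 2; j^3 = u^3 is a perfect cube, so E-series; the 4-jet and mu = 6 give E_6.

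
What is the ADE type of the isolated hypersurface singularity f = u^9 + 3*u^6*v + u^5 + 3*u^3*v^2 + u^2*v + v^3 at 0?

D_{4}

The Hessian of f at 0 has rank 0. Corank 2; j^3 = v*(u^2 + v^2) splits into three distinct lines over C (the quadratic factor has nonzero discriminant), so D_4.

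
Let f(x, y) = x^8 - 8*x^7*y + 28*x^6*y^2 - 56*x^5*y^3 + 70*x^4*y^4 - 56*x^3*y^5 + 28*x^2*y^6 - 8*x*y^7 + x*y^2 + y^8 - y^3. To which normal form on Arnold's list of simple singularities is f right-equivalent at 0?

The Hessian of f at 0 has rank 0. Corank 2; j^3 = y^2*(x - y) has shape L^2 M (L != M), so D-series; mu = 9 gives D_9.

D9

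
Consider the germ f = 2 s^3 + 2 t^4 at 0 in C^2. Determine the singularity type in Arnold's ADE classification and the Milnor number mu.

The Hessian of f at 0 has rank 0. Corank 2; j^3 = 2*s^3 is a perfect cube, so E-series; the 4-jet and mu = 6 give E_6.

Type E_6, Milnor number mu = 6.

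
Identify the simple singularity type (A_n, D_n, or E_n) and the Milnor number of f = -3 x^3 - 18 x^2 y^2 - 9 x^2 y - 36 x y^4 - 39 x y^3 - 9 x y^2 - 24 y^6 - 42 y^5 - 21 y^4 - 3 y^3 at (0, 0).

The Hessian of f at 0 has rank 0. Corank 2; j^3 = -3*(x + y)^3 is a perfect cube, so E-series; the 4-jet and mu = 7 give E_7.

Type E_7, Milnor number mu = 7.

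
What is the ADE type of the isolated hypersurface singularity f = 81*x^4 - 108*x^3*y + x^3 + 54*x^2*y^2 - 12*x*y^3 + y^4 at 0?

The Hessian of f at 0 has rank 0. Corank 2; j^3 = x^3 is a perfect cube, so E-series; the 4-jet and mu = 6 give E_6.

E_{6}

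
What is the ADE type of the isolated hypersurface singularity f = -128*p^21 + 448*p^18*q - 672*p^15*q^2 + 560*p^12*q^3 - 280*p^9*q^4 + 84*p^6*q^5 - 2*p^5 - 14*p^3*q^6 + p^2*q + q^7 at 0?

D_{8}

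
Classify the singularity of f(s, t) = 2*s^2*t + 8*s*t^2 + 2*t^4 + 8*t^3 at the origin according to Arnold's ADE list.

The Hessian of f at 0 is [[0, 0], [0, 0]] with rank 0, so corank 2. A Groebner basis of the Jacobian ideal J(f) in C{s,t} is {s^3 - 2*s^2 + 8*t^2, s^2/4 + t^3 - t^2, s*t + 2*t^2}; counting standard monomials gives mu = 5. Corank 2; j^3 = 2*t*(s + 2*t)^2 has shape L^2 M (L != M), so D-series; mu = 5 gives D_5.

D5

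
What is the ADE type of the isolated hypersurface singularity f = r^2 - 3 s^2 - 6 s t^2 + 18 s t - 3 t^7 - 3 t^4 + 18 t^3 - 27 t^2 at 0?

A_6

The Hessian of f at 0 has rank 2. Corank 1: A-series; mu = 6 gives A_6.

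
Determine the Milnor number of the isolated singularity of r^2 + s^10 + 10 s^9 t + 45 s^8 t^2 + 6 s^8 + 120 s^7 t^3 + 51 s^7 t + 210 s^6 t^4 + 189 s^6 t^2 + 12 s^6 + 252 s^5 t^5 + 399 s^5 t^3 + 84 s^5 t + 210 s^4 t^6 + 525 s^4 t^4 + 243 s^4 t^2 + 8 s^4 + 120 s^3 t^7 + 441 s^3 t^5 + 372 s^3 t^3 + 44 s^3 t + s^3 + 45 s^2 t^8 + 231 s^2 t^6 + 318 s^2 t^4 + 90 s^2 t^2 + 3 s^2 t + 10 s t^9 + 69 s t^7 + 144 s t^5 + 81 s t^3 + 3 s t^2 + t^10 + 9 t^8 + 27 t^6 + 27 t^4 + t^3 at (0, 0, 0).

The Hessian of f at 0 is [[0, 0, 0], [0, 0, 0], [0, 0, 2]] with rank 1, so corank 2. A Groebner basis of the Jacobian ideal J(f) in C{s,t,r} is {3*s^2/4 + 3*s*t/2 + t^4 + t^3/4 + 3*t^2/4, s^3 + 15*s^2/4 + 15*s*t/2 + 9*t^3/4 + 15*t^2/4, s^2*t - 9*s^2/4 - 9*s*t/2 - 7*t^3/4 - 9*t^2/4, s^2 + s*t^2 + 2*s*t + 4*t^3/3 + t^2, r}; counting standard monomials gives mu = 7. Corank 2; j^3 = (s + t)^3 is a perfect cube, so E-series; the 4-jet and mu = 7 give E_7.

7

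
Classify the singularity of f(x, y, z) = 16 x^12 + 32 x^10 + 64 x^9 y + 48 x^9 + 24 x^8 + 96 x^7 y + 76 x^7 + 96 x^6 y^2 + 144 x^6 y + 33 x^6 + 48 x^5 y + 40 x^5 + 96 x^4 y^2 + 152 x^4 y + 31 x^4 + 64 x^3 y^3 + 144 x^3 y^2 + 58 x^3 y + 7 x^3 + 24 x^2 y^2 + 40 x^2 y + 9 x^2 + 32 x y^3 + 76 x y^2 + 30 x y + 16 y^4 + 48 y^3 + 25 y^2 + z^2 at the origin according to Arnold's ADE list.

A_{2}

The Hessian of f at 0 is [[18, 30, 0], [30, 50, 0], [0, 0, 2]] with rank 2, so corank 1. A Groebner basis of the Jacobian ideal J(f) in C{x,y,z} is {y^2, x + 5*y/3, z}; counting standard monomials gives mu = 2. Corank 1: A-series; mu = 2 gives A_2.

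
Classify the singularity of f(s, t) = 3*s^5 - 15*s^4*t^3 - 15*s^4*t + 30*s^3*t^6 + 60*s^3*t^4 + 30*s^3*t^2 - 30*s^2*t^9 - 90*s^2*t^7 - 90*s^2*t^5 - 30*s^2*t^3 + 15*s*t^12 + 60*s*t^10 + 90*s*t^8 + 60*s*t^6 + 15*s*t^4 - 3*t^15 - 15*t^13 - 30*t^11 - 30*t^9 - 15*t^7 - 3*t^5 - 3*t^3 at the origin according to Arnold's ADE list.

The Hessian of f at 0 is [[0, 0], [0, 0]] with rank 0, so corank 2. A Groebner basis of the Jacobian ideal J(f) in C{s,t} is {s^4 - 4*s^3*t, t^2}; counting standard monomials gives mu = 8. Corank 2; j^3 = -3*t^3 is a perfect cube, so E-series; the 5-jet and mu = 8 give E_8.

E_8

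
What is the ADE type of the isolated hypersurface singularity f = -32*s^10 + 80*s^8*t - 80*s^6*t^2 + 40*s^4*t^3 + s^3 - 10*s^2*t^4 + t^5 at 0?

The Hessian of f at 0 is [[0, 0], [0, 0]] with rank 0, so corank 2. A Groebner basis of the Jacobian ideal J(f) in C{s,t} is {t^4, s^2}; counting standard monomials gives mu = 8. Corank 2; j^3 = s^3 is a perfect cube, so E-series; the 5-jet and mu = 8 give E_8.

E_{8}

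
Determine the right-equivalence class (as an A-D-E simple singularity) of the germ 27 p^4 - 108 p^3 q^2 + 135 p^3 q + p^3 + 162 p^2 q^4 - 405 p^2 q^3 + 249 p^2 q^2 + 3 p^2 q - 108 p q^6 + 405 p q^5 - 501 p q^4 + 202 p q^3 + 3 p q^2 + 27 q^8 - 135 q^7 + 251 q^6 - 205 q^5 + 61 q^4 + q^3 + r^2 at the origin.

The Hessian of f at 0 is [[0, 0, 0], [0, 0, 0], [0, 0, 2]] with rank 1, so corank 2. A Groebner basis of the Jacobian ideal J(f) in C{p,q,r} is {-p^2/2 - p*q + q^4 - q^3/6 - q^2/2, p^3 - 5*p^2 - 10*p*q - 2*q^3/3 - 5*q^2, p^2*q + 19*p^2/6 + 19*p*q/3 + q^3/18 + 19*q^2/6, -3*p^2/2 + p*q^2 - 3*p*q + q^3/2 - 3*q^2/2, r}; counting standard monomials gives mu = 7. Corank 2; j^3 = (p + q)^3 is a perfect cube, so E-series; the 4-jet and mu = 7 give E_7.

E_7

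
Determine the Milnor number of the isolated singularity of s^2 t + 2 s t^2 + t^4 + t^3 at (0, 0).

The Hessian of f at 0 is [[0, 0], [0, 0]] with rank 0, so corank 2. A Groebner basis of the Jacobian ideal J(f) in C{s,t} is {s^3 - s^2/4 + t^2/4, s^2/4 + t^3 - t^2/4, s*t + t^2}; counting standard monomials gives mu = 5. Corank 2; j^3 = t*(s + t)^2 has shape L^2 M (L != M), so D-series; mu = 5 gives D_5.

5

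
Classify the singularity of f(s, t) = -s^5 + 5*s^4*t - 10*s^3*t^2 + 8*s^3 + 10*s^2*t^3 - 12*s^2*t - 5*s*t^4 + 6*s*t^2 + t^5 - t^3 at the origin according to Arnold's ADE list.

E_8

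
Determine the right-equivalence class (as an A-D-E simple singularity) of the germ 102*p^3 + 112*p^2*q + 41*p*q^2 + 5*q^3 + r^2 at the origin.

D_{4}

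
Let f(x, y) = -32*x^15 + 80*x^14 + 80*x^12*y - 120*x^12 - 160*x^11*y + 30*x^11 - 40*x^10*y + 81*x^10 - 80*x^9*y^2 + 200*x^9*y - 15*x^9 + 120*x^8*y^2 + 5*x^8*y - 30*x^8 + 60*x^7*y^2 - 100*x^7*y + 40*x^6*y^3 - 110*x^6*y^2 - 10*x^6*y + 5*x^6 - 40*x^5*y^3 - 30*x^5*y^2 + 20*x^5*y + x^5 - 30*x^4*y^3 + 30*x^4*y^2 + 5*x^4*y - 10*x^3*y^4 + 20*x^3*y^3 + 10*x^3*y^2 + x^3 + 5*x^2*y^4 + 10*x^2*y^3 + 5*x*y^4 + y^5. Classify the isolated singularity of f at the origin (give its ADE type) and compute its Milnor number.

The Hessian of f at 0 has rank 0. Corank 2; j^3 = x^3 is a perfect cube, so E-series; the 5-jet and mu = 8 give E_8.

Type E_{8}, Milnor number mu = 8.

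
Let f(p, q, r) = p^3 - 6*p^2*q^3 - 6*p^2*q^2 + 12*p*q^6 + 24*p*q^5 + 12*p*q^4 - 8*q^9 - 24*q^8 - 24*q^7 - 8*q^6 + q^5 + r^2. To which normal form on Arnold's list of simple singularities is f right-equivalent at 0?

E_8

The Hessian of f at 0 is [[0, 0, 0], [0, 0, 0], [0, 0, 2]] with rank 1, so corank 2. A Groebner basis of the Jacobian ideal J(f) in C{p,q,r} is {-p^2/4 + p*q^3 + p*q^2, q^4, p^3, p^2*q - p^2 + 4*p*q^2, r}; counting standard monomials gives mu = 8. Corank 2; j^3 = p^3 is a perfect cube, so E-series; the 5-jet and mu = 8 give E_8.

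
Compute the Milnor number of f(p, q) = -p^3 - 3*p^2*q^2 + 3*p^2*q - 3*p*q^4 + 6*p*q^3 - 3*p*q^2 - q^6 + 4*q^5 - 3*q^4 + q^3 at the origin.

8

The Hessian of f at 0 has rank 0. Corank 2; j^3 = -(p - q)^3 is a perfect cube, so E-series; the 5-jet and mu = 8 give E_8.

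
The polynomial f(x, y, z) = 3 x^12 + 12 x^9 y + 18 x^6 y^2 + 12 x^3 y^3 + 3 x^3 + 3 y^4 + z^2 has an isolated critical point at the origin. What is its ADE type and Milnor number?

Type E_{6}, Milnor number mu = 6.

The Hessian of f at 0 has rank 1. Corank 2; j^3 = 3*x^3 is a perfect cube, so E-series; the 4-jet and mu = 6 give E_6.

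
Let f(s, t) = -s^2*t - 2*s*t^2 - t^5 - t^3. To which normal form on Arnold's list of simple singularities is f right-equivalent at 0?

D_6

The Hessian of f at 0 has rank 0. Corank 2; j^3 = -t*(s + t)^2 has shape L^2 M (L != M), so D-series; mu = 6 gives D_6.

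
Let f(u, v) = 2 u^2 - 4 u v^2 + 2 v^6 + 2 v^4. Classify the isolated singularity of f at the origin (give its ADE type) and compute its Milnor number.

The Hessian of f at 0 has rank 1. Corank 1: A-series; mu = 5 gives A_5.

Type A_{5}, Milnor number mu = 5.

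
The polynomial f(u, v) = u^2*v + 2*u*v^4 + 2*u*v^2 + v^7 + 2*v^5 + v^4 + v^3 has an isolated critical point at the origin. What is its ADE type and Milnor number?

Type D5, Milnor number mu = 5.

The Hessian of f at 0 is [[0, 0], [0, 0]] with rank 0, so corank 2. A Groebner basis of the Jacobian ideal J(f) in C{u,v} is {u^3 - u^2/4 + v^2/4, u^2/4 + v^3 - v^2/4, u*v + v^2}; counting standard monomials gives mu = 5. Corank 2; j^3 = v*(u + v)^2 has shape L^2 M (L != M), so D-series; mu = 5 gives D_5.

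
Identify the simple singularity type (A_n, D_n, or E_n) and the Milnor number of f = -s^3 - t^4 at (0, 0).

Type E_{6}, Milnor number mu = 6.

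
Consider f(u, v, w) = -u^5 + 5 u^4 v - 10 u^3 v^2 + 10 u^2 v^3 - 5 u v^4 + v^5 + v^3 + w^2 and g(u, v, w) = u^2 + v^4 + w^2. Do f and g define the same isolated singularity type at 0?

The Hessian of f at 0 is [[0, 0, 0], [0, 0, 0], [0, 0, 2]] with rank 1, so corank 2. A Groebner basis of the Jacobian ideal J(f) in C{u,v,w} is {u^4 - 4*u^3*v, v^2, w}; counting standard monomials gives mu = 8. Corank 2; j^3 = v^3 is a perfect cube, so E-series; the 5-jet and mu = 8 give E_8. The Hessian of g at 0 is [[2, 0, 0], [0, 0, 0], [0, 0, 2]] with rank 2, so corank 1. A Groebner basis of the Jacobian ideal J(g) in C{u,v,w} is {v^3, u, w}; counting standard monomials gives mu = 3. Corank 1: A-series; mu = 3 gives A_3. f is E_8 but g is A_3, hence not right-equivalent.

No.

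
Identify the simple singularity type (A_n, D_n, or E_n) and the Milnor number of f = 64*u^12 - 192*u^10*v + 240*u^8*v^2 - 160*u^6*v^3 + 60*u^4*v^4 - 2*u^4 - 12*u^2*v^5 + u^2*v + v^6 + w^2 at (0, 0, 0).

The Hessian of f at 0 has rank 1. Corank 2; j^3 = u^2*v has shape L^2 M (L != M), so D-series; mu = 7 gives D_7.

Type D_{7}, Milnor number mu = 7.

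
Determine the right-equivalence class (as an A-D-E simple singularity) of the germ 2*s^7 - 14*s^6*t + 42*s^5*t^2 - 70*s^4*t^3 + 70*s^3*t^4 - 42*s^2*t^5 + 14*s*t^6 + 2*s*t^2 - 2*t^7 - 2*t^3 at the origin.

The Hessian of f at 0 is [[0, 0], [0, 0]] with rank 0, so corank 2. A Groebner basis of the Jacobian ideal J(f) in C{s,t} is {s^6 + t^2/7, t^3, s*t - t^2}; counting standard monomials gives mu = 8. Corank 2; j^3 = 2*t^2*(s - t) has shape L^2 M (L != M), so D-series; mu = 8 gives D_8.

D_8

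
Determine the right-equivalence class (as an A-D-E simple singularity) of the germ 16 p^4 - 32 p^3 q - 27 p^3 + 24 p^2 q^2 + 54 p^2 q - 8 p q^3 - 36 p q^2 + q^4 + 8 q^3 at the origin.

E6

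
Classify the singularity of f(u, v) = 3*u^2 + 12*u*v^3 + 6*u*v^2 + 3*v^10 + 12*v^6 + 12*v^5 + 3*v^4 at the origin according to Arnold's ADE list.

A_9

The Hessian of f at 0 is [[6, 0], [0, 0]] with rank 1, so corank 1. A Groebner basis of the Jacobian ideal J(f) in C{u,v} is {u^4 + u^3/12 + u^2*v/8 - 5*u^2/48 - 7*u*v^2/48 + u*v/48 - u/96 - v^2/96, u^3*v - u^3/2 - u^2*v/2 + 3*u^2/8 + u*v^2/2 - u*v/16 + u/32 + v^2/32, u^3/3 + u^2*v^2 - u^2*v/2 + u^2/3 + 5*u*v^2/12 - u*v/24 + u/48 + v^2/48, u/2 + v^3 + v^2/2}; counting standard monomials gives mu = 9. Corank 1: A-series; mu = 9 gives A_9.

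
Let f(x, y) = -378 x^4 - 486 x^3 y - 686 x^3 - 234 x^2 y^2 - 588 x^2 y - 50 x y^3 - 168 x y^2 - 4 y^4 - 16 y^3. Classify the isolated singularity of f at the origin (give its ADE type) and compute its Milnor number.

The Hessian of f at 0 has rank 0. Corank 2; j^3 = -2*(7*x + 2*y)^3 is a perfect cube, so E-series; the 4-jet and mu = 7 give E_7.

Type E_{7}, Milnor number mu = 7.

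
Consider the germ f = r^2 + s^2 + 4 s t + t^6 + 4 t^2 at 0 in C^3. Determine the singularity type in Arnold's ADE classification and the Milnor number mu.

Type A_5, Milnor number mu = 5.

The Hessian of f at 0 is [[2, 4, 0], [4, 8, 0], [0, 0, 2]] with rank 2, so corank 1. A Groebner basis of the Jacobian ideal J(f) in C{s,t,r} is {t^5, s + 2*t, r}; counting standard monomials gives mu = 5. Corank 1: A-series; mu = 5 gives A_5.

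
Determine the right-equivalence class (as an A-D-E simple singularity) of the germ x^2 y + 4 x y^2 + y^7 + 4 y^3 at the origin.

The Hessian of f at 0 has rank 0. Corank 2; j^3 = y*(x + 2*y)^2 has shape L^2 M (L != M), so D-series; mu = 8 gives D_8.

D_{8}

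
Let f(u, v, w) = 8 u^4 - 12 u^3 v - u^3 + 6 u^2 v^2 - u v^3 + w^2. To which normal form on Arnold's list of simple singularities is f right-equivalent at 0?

The Hessian of f at 0 is [[0, 0, 0], [0, 0, 0], [0, 0, 2]] with rank 1, so corank 2. A Groebner basis of the Jacobian ideal J(f) in C{u,v,w} is {3*u^2/4 + v^4 + v^3/4, u^3, u^2*v - u^2/4 - v^3/12, -u^2 + u*v^2 - v^3/3, w}; counting standard monomials gives mu = 7. Corank 2; j^3 = -u^3 is a perfect cube, so E-series; the 4-jet and mu = 7 give E_7.

E7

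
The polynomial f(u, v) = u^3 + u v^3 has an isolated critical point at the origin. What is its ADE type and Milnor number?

The Hessian of f at 0 is [[0, 0], [0, 0]] with rank 0, so corank 2. A Groebner basis of the Jacobian ideal J(f) in C{u,v} is {u^3, u*v^2, 3*u^2 + v^3}; counting standard monomials gives mu = 7. Corank 2; j^3 = u^3 is a perfect cube, so E-series; the 4-jet and mu = 7 give E_7.

Type E7, Milnor number mu = 7.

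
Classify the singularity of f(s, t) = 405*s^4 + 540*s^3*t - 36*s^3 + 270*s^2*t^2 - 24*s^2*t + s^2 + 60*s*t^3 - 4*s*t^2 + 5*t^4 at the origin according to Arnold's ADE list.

A_{3}

The Hessian of f at 0 is [[2, 0], [0, 0]] with rank 1, so corank 1. A Groebner basis of the Jacobian ideal J(f) in C{s,t} is {s^2, s*t, -s/2 + t^2}; counting standard monomials gives mu = 3. Corank 1: A-series; mu = 3 gives A_3.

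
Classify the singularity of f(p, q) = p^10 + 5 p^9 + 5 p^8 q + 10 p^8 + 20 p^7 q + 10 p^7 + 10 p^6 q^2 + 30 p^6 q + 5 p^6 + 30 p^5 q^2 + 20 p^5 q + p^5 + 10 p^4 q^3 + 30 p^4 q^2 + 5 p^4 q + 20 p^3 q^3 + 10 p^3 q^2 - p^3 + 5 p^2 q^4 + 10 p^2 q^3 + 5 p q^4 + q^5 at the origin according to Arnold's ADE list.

E_8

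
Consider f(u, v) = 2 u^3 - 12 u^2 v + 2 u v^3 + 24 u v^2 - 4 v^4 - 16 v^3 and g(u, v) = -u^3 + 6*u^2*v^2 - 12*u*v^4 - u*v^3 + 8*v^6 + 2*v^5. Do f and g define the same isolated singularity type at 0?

Yes.

The Hessian of f at 0 has rank 0. Corank 2; j^3 = 2*(u - 2*v)^3 is a perfect cube, so E-series; the 4-jet and mu = 7 give E_7. The Hessian of g at 0 has rank 0. Corank 2; j^3 = -u^3 is a perfect cube, so E-series; the 4-jet and mu = 7 give E_7. Both have type E_7, hence right-equivalent.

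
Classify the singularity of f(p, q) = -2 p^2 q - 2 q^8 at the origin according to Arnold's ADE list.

D_{9}

The Hessian of f at 0 is [[0, 0], [0, 0]] with rank 0, so corank 2. A Groebner basis of the Jacobian ideal J(f) in C{p,q} is {p^2/8 + q^7, p^3, p*q}; counting standard monomials gives mu = 9. Corank 2; j^3 = -2*p^2*q has shape L^2 M (L != M), so D-series; mu = 9 gives D_9.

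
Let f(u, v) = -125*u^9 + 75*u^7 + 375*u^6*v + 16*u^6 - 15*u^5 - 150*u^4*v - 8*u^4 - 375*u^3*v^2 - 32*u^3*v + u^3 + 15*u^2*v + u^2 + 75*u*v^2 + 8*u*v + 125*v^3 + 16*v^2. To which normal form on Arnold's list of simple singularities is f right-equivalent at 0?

The Hessian of f at 0 has rank 1. Corank 1: A-series; mu = 2 gives A_2.

A_2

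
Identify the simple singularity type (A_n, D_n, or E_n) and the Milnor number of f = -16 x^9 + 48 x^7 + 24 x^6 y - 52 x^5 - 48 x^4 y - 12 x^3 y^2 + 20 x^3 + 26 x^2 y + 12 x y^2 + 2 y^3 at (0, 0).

Type D_{4}, Milnor number mu = 4.

The Hessian of f at 0 has rank 0. Corank 2; j^3 = 2*(2*x + y)*(5*x^2 + 4*x*y + y^2) splits into three distinct lines over C (the quadratic factor has nonzero discriminant), so D_4.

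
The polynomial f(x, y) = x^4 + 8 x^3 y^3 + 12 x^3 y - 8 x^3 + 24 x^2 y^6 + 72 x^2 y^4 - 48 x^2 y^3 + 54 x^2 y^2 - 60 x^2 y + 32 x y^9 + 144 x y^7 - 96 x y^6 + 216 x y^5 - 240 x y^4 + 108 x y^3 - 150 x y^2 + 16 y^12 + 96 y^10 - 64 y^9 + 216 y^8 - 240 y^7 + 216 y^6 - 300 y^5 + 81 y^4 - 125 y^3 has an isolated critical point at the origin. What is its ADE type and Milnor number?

The Hessian of f at 0 has rank 0. Corank 2; j^3 = -(2*x + 5*y)^3 is a perfect cube, so E-series; the 4-jet and mu = 6 give E_6.

Type E_{6}, Milnor number mu = 6.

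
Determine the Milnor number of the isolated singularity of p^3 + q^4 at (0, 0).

The Hessian of f at 0 is [[0, 0], [0, 0]] with rank 0, so corank 2. A Groebner basis of the Jacobian ideal J(f) in C{p,q} is {q^3, p^2}; counting standard monomials gives mu = 6. Corank 2; j^3 = p^3 is a perfect cube, so E-series; the 4-jet and mu = 6 give E_6.

6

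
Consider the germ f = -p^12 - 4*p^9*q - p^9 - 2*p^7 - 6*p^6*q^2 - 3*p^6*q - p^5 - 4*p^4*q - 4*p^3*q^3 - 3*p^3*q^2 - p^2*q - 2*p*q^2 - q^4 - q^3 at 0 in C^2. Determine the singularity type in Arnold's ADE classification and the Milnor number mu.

The Hessian of f at 0 has rank 0. Corank 2; j^3 = -q*(p + q)^2 has shape L^2 M (L != M), so D-series; mu = 5 gives D_5.

Type D5, Milnor number mu = 5.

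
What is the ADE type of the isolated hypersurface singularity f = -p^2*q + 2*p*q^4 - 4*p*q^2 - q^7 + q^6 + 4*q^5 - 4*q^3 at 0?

D_7

The Hessian of f at 0 is [[0, 0], [0, 0]] with rank 0, so corank 2. A Groebner basis of the Jacobian ideal J(f) in C{p,q} is {-p*q + q^4 - 2*q^2, p^3 - 2*p^2 - 8*p*q + 8*q^3 - 8*q^2, p^2*q + 2*p^2/3 + 8*p*q/3 - 4*q^3 + 8*q^2/3, -p^2/6 + p*q^2 - 2*p*q/3 + 2*q^3 - 2*q^2/3}; counting standard monomials gives mu = 7. Corank 2; j^3 = -q*(p + 2*q)^2 has shape L^2 M (L != M), so D-series; mu = 7 gives D_7.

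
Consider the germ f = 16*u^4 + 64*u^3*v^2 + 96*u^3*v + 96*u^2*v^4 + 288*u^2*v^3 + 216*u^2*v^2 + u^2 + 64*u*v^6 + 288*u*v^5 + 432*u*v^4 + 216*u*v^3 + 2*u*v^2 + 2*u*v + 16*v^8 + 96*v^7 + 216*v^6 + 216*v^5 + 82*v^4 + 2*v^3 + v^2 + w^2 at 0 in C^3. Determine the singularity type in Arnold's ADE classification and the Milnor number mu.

The Hessian of f at 0 has rank 2. Corank 1: A-series; mu = 3 gives A_3.

Type A_3, Milnor number mu = 3.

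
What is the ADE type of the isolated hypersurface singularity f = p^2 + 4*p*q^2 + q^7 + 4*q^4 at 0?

A6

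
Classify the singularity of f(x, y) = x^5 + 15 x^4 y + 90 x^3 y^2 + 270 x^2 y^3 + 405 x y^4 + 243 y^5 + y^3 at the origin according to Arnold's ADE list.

E8

The Hessian of f at 0 is [[0, 0], [0, 0]] with rank 0, so corank 2. A Groebner basis of the Jacobian ideal J(f) in C{x,y} is {x^4 + 12*x^3*y, y^2}; counting standard monomials gives mu = 8. Corank 2; j^3 = y^3 is a perfect cube, so E-series; the 5-jet and mu = 8 give E_8.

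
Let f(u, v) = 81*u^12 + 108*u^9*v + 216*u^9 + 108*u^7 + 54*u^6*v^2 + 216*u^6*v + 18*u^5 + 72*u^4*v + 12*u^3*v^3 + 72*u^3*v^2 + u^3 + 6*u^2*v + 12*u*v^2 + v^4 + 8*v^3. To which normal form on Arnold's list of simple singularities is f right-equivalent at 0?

The Hessian of f at 0 has rank 0. Corank 2; j^3 = (u + 2*v)^3 is a perfect cube, so E-series; the 4-jet and mu = 6 give E_6.

E6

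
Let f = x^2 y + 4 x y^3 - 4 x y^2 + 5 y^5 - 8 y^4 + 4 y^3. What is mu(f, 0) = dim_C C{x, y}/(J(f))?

The Hessian of f at 0 has rank 0. Corank 2; j^3 = y*(x - 2*y)^2 has shape L^2 M (L != M), so D-series; mu = 6 gives D_6.

6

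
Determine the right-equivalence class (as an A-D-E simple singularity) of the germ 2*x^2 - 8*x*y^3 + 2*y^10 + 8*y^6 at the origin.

The Hessian of f at 0 has rank 1. Corank 1: A-series; mu = 9 gives A_9.

A9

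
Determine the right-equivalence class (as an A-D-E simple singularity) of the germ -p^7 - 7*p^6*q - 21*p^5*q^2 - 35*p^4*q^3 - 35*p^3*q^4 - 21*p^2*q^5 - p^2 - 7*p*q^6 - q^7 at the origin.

A6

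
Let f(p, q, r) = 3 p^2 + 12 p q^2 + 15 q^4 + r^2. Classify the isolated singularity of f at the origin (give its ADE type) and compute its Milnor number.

Type A_{3}, Milnor number mu = 3.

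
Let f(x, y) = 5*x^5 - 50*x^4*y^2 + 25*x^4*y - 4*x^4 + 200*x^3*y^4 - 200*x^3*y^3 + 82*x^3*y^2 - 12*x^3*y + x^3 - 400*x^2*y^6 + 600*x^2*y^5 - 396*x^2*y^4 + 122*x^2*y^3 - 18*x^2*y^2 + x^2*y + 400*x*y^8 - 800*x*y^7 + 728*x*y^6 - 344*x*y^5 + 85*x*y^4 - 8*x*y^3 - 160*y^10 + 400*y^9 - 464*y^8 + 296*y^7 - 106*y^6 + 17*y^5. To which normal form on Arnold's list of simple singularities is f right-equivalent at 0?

The Hessian of f at 0 has rank 0. Corank 2; j^3 = x^2*(x + y) has shape L^2 M (L != M), so D-series; mu = 6 gives D_6.

D6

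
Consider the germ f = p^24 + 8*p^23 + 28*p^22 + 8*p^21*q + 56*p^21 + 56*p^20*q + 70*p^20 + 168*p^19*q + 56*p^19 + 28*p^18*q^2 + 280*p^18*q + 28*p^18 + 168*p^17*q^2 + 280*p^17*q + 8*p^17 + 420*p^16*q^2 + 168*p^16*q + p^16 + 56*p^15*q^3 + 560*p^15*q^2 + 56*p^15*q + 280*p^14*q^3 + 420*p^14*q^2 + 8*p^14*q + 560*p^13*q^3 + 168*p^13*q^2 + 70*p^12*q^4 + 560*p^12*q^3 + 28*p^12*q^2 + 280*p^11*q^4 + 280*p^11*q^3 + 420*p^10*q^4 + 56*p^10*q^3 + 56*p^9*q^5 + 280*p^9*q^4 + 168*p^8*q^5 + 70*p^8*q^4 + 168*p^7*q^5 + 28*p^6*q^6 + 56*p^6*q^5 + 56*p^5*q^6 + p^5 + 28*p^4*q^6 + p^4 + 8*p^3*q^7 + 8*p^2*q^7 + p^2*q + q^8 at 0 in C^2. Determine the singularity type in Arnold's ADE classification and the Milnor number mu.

The Hessian of f at 0 is [[0, 0], [0, 0]] with rank 0, so corank 2. A Groebner basis of the Jacobian ideal J(f) in C{p,q} is {p^2/8 + q^7, p^3, p*q}; counting standard monomials gives mu = 9. Corank 2; j^3 = p^2*q has shape L^2 M (L != M), so D-series; mu = 9 gives D_9.

Type D9, Milnor number mu = 9.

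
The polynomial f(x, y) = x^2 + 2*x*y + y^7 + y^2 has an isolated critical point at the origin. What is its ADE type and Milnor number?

The Hessian of f at 0 has rank 1. Corank 1: A-series; mu = 6 gives A_6.

Type A6, Milnor number mu = 6.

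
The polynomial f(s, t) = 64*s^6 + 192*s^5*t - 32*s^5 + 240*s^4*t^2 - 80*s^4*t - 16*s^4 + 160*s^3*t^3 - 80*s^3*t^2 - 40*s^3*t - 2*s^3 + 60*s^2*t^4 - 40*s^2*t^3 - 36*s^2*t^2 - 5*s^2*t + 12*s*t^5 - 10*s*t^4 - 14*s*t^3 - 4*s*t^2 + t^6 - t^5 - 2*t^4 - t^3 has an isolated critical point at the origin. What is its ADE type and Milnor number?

The Hessian of f at 0 has rank 0. Corank 2; j^3 = -(s + t)^2*(2*s + t) has shape L^2 M (L != M), so D-series; mu = 7 gives D_7.

Type D7, Milnor number mu = 7.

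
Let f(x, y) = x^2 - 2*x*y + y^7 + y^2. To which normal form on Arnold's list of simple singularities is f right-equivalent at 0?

A6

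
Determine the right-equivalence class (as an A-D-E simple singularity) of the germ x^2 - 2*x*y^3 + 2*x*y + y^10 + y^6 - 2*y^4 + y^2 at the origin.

A9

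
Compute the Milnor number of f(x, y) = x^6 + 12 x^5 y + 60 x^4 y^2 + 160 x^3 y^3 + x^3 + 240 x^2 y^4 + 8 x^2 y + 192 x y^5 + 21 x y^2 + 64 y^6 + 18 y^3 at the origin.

7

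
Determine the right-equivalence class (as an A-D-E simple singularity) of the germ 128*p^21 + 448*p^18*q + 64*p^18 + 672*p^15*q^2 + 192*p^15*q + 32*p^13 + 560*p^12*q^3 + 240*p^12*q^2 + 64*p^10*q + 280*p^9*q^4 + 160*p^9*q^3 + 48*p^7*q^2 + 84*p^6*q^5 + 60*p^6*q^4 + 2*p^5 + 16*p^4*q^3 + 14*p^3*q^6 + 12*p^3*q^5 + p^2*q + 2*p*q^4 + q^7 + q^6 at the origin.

The Hessian of f at 0 has rank 0. Corank 2; j^3 = p^2*q has shape L^2 M (L != M), so D-series; mu = 7 gives D_7.

D7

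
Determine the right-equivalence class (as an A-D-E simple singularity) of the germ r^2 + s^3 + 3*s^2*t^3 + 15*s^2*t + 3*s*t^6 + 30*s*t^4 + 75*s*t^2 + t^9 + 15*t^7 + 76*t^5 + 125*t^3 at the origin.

E_8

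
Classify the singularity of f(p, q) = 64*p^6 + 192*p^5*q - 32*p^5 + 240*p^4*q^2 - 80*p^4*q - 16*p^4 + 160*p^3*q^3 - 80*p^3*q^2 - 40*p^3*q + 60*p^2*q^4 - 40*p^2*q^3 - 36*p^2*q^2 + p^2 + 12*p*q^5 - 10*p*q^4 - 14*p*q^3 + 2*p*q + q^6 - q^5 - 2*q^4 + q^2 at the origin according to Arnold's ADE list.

The Hessian of f at 0 is [[2, 2], [2, 2]] with rank 1, so corank 1. A Groebner basis of the Jacobian ideal J(f) in C{p,q} is {p + q^3 + q, p^2 - q^2, p*q + q^2}; counting standard monomials gives mu = 4. Corank 1: A-series; mu = 4 gives A_4.

A_4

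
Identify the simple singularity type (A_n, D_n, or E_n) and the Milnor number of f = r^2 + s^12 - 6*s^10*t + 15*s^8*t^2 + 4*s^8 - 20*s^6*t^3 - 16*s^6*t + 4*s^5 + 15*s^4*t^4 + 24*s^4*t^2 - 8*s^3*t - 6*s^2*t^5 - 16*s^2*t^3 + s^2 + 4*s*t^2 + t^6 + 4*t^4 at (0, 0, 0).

The Hessian of f at 0 has rank 2. Corank 1: A-series; mu = 5 gives A_5.

Type A5, Milnor number mu = 5.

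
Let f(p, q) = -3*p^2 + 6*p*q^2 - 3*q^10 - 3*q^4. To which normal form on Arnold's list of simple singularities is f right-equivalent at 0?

A_9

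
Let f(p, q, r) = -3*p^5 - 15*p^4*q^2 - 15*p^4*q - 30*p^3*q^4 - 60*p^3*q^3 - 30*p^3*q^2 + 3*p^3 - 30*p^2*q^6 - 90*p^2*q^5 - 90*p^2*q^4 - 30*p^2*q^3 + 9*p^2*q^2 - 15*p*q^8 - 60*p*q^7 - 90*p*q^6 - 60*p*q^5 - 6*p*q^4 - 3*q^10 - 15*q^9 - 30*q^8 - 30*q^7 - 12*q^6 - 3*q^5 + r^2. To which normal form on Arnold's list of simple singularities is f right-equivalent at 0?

E_{8}

The Hessian of f at 0 has rank 1. Corank 2; j^3 = 3*p^3 is a perfect cube, so E-series; the 5-jet and mu = 8 give E_8.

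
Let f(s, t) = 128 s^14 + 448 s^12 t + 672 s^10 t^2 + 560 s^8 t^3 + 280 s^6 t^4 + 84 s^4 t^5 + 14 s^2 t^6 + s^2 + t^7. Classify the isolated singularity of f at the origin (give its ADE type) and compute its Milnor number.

Type A_6, Milnor number mu = 6.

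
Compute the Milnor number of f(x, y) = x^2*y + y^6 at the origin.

The Hessian of f at 0 is [[0, 0], [0, 0]] with rank 0, so corank 2. A Groebner basis of the Jacobian ideal J(f) in C{x,y} is {x^2/6 + y^5, x^3, x*y}; counting standard monomials gives mu = 7. Corank 2; j^3 = x^2*y has shape L^2 M (L != M), so D-series; mu = 7 gives D_7.

7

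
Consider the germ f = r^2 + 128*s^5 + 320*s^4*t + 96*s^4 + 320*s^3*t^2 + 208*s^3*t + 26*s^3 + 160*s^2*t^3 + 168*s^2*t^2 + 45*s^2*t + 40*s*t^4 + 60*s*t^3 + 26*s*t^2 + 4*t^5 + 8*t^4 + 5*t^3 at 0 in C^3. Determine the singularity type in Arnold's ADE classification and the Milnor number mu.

The Hessian of f at 0 is [[0, 0, 0], [0, 0, 0], [0, 0, 2]] with rank 1, so corank 2. A Groebner basis of the Jacobian ideal J(f) in C{s,t,r} is {t^3, s^2 + t^2/3, s*t, r}; counting standard monomials gives mu = 4. Corank 2; j^3 = (2*s + t)*(13*s^2 + 16*s*t + 5*t^2) splits into three distinct lines over C (the quadratic factor has nonzero discriminant), so D_4.

Type D_{4}, Milnor number mu = 4.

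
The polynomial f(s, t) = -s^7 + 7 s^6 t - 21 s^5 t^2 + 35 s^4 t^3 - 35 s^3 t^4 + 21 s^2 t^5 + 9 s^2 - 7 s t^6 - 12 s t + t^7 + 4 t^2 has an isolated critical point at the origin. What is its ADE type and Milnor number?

Type A6, Milnor number mu = 6.

The Hessian of f at 0 has rank 1. Corank 1: A-series; mu = 6 gives A_6.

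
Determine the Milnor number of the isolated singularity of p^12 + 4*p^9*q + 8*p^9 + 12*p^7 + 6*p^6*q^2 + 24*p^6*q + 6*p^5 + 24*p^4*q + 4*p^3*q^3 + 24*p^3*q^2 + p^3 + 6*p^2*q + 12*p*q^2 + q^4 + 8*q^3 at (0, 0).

The Hessian of f at 0 has rank 0. Corank 2; j^3 = (p + 2*q)^3 is a perfect cube, so E-series; the 4-jet and mu = 6 give E_6.

6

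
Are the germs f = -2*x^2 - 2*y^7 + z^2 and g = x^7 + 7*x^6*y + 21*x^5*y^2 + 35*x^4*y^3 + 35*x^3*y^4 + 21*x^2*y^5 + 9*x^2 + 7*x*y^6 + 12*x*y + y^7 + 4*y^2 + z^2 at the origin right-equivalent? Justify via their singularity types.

Yes.

The Hessian of f at 0 is [[-4, 0, 0], [0, 0, 0], [0, 0, 2]] with rank 2, so corank 1. A Groebner basis of the Jacobian ideal J(f) in C{x,y,z} is {y^6, x, z}; counting standard monomials gives mu = 6. Corank 1: A-series; mu = 6 gives A_6. The Hessian of g at 0 is [[18, 12, 0], [12, 8, 0], [0, 0, 2]] with rank 2, so corank 1. A Groebner basis of the Jacobian ideal J(g) in C{x,y,z} is {y^6, x + 2*y/3, z}; counting standard monomials gives mu = 6. Corank 1: A-series; mu = 6 gives A_6. Both have type A_6, hence right-equivalent.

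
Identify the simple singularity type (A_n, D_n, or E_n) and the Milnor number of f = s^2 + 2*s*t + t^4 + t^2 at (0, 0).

Type A3, Milnor number mu = 3.

The Hessian of f at 0 has rank 1. Corank 1: A-series; mu = 3 gives A_3.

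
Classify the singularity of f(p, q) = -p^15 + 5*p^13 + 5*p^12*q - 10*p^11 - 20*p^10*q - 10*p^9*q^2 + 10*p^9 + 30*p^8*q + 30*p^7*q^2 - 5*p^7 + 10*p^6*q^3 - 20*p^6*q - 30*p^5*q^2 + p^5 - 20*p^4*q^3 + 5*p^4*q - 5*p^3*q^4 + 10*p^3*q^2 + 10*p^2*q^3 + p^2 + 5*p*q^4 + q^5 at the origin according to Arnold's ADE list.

A_{4}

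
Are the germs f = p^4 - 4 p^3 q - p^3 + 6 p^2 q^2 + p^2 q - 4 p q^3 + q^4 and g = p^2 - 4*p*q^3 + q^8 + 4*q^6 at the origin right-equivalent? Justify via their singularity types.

The Hessian of f at 0 has rank 0. Corank 2; j^3 = -p^2*(p - q) has shape L^2 M (L != M), so D-series; mu = 5 gives D_5. The Hessian of g at 0 has rank 1. Corank 1: A-series; mu = 7 gives A_7. f is D_5 but g is A_7, hence not right-equivalent.

No.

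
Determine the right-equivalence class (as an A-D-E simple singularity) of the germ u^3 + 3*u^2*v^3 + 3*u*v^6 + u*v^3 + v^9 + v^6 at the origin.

E7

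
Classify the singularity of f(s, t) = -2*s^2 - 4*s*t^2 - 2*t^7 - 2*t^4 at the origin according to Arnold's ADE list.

The Hessian of f at 0 is [[-4, 0], [0, 0]] with rank 1, so corank 1. A Groebner basis of the Jacobian ideal J(f) in C{s,t} is {s^3, s + t^2}; counting standard monomials gives mu = 6. Corank 1: A-series; mu = 6 gives A_6.

A_6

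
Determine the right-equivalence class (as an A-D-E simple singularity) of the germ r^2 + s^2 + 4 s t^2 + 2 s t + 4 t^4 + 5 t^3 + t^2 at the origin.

The Hessian of f at 0 has rank 2. Corank 1: A-series; mu = 2 gives A_2.

A_{2}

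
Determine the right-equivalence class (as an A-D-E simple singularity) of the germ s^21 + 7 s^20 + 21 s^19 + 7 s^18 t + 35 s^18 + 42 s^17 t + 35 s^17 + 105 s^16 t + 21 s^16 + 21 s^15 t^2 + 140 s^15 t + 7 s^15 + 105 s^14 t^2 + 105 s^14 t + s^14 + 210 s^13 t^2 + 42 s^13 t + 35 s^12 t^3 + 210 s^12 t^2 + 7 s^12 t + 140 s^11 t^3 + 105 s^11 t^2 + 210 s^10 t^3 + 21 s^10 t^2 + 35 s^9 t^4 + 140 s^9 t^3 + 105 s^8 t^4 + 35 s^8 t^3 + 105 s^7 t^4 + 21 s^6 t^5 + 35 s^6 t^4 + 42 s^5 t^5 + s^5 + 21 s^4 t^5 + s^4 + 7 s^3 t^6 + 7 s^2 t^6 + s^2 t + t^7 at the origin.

D8

The Hessian of f at 0 has rank 0. Corank 2; j^3 = s^2*t has shape L^2 M (L != M), so D-series; mu = 8 gives D_8.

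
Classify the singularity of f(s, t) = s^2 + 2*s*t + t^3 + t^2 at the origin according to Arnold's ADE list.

A_{2}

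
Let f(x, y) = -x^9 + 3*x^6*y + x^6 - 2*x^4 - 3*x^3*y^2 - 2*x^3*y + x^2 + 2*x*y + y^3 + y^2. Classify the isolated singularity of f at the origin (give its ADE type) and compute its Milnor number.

Type A_2, Milnor number mu = 2.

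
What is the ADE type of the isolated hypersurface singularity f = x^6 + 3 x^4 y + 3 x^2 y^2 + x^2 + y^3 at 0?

The Hessian of f at 0 has rank 1. Corank 1: A-series; mu = 2 gives A_2.

A2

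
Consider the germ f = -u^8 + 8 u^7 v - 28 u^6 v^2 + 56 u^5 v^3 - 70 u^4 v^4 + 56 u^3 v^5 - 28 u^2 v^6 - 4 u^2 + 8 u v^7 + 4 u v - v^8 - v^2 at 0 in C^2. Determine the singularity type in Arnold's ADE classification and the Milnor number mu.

Type A_{7}, Milnor number mu = 7.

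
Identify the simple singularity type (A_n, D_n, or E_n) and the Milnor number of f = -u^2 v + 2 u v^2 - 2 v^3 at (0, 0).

Type D_4, Milnor number mu = 4.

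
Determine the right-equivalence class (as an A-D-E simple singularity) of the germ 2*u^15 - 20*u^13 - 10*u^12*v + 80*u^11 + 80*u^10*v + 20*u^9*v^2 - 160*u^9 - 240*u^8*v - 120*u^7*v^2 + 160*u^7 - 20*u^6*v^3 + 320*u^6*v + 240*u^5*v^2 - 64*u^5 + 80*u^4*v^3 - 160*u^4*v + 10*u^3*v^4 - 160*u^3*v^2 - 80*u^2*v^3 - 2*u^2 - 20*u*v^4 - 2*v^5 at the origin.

A4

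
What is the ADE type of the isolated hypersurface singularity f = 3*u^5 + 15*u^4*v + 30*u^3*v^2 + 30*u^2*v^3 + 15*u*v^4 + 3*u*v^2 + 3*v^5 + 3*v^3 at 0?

D_{6}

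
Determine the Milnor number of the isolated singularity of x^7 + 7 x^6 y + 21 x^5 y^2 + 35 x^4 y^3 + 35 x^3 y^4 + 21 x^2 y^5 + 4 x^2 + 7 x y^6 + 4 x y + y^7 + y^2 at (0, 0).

6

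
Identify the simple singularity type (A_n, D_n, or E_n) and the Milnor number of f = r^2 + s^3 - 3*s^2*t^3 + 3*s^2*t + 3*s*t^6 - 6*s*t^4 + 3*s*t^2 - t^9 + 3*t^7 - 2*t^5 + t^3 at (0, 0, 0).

Type E8, Milnor number mu = 8.

The Hessian of f at 0 has rank 1. Corank 2; j^3 = (s + t)^3 is a perfect cube, so E-series; the 5-jet and mu = 8 give E_8.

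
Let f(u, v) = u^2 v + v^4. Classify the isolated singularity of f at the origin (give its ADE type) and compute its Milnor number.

Type D5, Milnor number mu = 5.

The Hessian of f at 0 has rank 0. Corank 2; j^3 = u^2*v has shape L^2 M (L != M), so D-series; mu = 5 gives D_5.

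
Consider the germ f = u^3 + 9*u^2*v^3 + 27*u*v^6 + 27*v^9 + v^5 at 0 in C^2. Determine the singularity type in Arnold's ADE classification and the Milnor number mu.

Type E8, Milnor number mu = 8.

The Hessian of f at 0 is [[0, 0], [0, 0]] with rank 0, so corank 2. A Groebner basis of the Jacobian ideal J(f) in C{u,v} is {u^2/6 + u*v^3, v^4, u^3, u^2*v}; counting standard monomials gives mu = 8. Corank 2; j^3 = u^3 is a perfect cube, so E-series; the 5-jet and mu = 8 give E_8.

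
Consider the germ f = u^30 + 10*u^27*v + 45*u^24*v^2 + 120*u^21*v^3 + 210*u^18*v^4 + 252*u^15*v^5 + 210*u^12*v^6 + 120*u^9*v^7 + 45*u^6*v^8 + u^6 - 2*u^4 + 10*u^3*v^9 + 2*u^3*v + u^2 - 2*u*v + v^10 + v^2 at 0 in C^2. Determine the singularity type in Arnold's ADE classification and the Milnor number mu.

Type A_9, Milnor number mu = 9.

The Hessian of f at 0 has rank 1. Corank 1: A-series; mu = 9 gives A_9.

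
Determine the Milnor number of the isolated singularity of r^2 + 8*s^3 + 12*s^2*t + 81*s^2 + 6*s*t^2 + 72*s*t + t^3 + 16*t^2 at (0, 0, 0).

2

The Hessian of f at 0 has rank 2. Corank 1: A-series; mu = 2 gives A_2.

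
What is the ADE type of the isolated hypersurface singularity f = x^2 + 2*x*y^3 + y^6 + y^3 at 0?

A_2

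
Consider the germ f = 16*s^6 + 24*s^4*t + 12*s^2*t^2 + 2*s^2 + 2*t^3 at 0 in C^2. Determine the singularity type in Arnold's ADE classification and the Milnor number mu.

Type A_2, Milnor number mu = 2.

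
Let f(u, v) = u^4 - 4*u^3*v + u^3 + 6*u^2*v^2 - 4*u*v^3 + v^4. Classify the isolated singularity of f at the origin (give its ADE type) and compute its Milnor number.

Type E_6, Milnor number mu = 6.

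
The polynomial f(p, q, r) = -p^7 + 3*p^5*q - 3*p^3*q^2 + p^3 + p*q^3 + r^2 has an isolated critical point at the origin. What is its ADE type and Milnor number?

Type E_7, Milnor number mu = 7.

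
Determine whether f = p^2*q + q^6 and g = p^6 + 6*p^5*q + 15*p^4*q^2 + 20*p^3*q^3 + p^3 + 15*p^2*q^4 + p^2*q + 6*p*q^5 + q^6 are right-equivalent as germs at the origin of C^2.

Yes.

The Hessian of f at 0 is [[0, 0], [0, 0]] with rank 0, so corank 2. A Groebner basis of the Jacobian ideal J(f) in C{p,q} is {p^2/6 + q^5, p^3, p*q}; counting standard monomials gives mu = 7. Corank 2; j^3 = p^2*q has shape L^2 M (L != M), so D-series; mu = 7 gives D_7. The Hessian of g at 0 is [[0, 0], [0, 0]] with rank 0, so corank 2. A Groebner basis of the Jacobian ideal J(g) in C{p,q} is {-p*q/6 + q^5, p*q^2, p^2 + p*q}; counting standard monomials gives mu = 7. Corank 2; j^3 = p^2*(p + q) has shape L^2 M (L != M), so D-series; mu = 7 gives D_7. Both have type D_7, hence right-equivalent.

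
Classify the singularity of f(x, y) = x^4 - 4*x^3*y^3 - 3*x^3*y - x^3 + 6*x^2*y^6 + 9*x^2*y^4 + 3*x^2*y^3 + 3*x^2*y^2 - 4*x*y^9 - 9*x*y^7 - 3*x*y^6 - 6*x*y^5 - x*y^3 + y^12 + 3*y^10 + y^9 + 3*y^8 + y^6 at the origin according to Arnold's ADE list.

E_{7}

The Hessian of f at 0 is [[0, 0], [0, 0]] with rank 0, so corank 2. A Groebner basis of the Jacobian ideal J(f) in C{x,y} is {3*x^2 + y^4 + y^3, x^3, x^2*y - x^2 - y^3/3, -2*x^2 + x*y^2 - 2*y^3/3}; counting standard monomials gives mu = 7. Corank 2; j^3 = -x^3 is a perfect cube, so E-series; the 4-jet and mu = 7 give E_7.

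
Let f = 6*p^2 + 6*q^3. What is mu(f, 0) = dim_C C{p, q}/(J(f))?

The Hessian of f at 0 is [[12, 0], [0, 0]] with rank 1, so corank 1. A Groebner basis of the Jacobian ideal J(f) in C{p,q} is {q^2, p}; counting standard monomials gives mu = 2. Corank 1: A-series; mu = 2 gives A_2.

2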